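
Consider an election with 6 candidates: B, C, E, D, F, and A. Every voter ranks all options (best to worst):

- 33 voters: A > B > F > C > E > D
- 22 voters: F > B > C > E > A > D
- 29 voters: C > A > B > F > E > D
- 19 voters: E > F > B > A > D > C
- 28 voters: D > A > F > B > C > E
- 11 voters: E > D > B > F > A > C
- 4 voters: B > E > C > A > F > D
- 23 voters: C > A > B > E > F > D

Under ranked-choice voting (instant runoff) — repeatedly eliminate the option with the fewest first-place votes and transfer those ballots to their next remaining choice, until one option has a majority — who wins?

Round 1: B 4, C 52, E 30, D 28, F 22, A 33. Eliminate B.
Round 2: C 52, E 34, D 28, F 22, A 33. Eliminate F.
Round 3: C 74, E 34, D 28, A 33. Eliminate D.
Round 4: C 74, E 34, A 61. Eliminate E.
Round 5: C 78, A 91. A has a majority.

A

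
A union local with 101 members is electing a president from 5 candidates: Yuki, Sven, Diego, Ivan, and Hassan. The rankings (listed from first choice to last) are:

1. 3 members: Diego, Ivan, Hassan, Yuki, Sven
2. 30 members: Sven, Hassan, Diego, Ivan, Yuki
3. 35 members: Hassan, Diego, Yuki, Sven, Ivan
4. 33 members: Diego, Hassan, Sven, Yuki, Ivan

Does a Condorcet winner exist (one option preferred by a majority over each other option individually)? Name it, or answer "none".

Hassan vs Yuki: 101–0 for Hassan.
Hassan vs Sven: 71–30 for Hassan.
Hassan vs Diego: 65–36 for Hassan.
Hassan vs Ivan: 98–3 for Hassan.
Hassan beats every other option head-to-head.

Hassan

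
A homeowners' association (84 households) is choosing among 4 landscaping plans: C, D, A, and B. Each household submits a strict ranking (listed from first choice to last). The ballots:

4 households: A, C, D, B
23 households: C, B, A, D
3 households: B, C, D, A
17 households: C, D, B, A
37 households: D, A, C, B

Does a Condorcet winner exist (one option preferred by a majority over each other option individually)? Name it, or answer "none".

C vs D: 47–37 for C.
C vs A: 43–41 for C.
C vs B: 81–3 for C.
C beats every other option head-to-head.

C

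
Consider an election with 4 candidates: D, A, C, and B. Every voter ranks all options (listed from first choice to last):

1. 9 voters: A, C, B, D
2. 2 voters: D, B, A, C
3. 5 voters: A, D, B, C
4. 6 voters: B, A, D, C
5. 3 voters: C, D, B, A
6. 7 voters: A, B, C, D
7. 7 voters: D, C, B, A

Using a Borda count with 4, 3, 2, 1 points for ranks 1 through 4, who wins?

A

D: 9·1 + 2·4 + 5·3 + 6·2 + 3·3 + 7·1 + 7·4 = 88
A: 9·4 + 2·2 + 5·4 + 6·3 + 3·1 + 7·4 + 7·1 = 116
C: 9·3 + 2·1 + 5·1 + 6·1 + 3·4 + 7·2 + 7·3 = 87
B: 9·2 + 2·3 + 5·2 + 6·4 + 3·2 + 7·3 + 7·2 = 99
A has the highest Borda score (116).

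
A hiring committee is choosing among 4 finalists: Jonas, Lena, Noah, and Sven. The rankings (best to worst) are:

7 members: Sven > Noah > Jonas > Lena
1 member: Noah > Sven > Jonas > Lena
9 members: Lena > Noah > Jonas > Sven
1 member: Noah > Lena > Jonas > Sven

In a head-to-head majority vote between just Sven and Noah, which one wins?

Noah

Voters preferring Sven to Noah: 7; preferring Noah to Sven: 11.
Noah wins the head-to-head.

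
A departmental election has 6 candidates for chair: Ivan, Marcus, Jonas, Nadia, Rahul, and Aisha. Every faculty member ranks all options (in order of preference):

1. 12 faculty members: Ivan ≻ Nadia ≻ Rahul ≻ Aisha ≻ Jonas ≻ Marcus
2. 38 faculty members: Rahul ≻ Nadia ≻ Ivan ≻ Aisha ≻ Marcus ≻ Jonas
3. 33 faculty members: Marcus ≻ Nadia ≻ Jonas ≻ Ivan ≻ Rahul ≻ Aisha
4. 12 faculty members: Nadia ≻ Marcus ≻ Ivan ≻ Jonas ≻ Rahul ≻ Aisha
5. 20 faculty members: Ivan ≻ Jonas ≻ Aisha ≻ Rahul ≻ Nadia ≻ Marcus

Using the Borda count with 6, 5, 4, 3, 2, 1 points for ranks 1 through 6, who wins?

Nadia

Ivan: 12·6 + 38·4 + 33·3 + 12·4 + 20·6 = 491
Marcus: 12·1 + 38·2 + 33·6 + 12·5 + 20·1 = 366
Jonas: 12·2 + 38·1 + 33·4 + 12·3 + 20·5 = 330
Nadia: 12·5 + 38·5 + 33·5 + 12·6 + 20·2 = 527
Rahul: 12·4 + 38·6 + 33·2 + 12·2 + 20·3 = 426
Aisha: 12·3 + 38·3 + 33·1 + 12·1 + 20·4 = 275
Nadia has the highest Borda score (527).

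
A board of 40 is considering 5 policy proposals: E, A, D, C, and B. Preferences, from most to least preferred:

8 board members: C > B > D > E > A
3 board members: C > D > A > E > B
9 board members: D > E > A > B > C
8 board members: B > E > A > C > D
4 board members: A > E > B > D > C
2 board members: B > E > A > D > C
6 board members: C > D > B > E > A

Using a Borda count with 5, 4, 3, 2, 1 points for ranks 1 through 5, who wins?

E: 8·2 + 3·2 + 9·4 + 8·4 + 4·4 + 2·4 + 6·2 = 126
A: 8·1 + 3·3 + 9·3 + 8·3 + 4·5 + 2·3 + 6·1 = 100
D: 8·3 + 3·4 + 9·5 + 8·1 + 4·2 + 2·2 + 6·4 = 125
C: 8·5 + 3·5 + 9·1 + 8·2 + 4·1 + 2·1 + 6·5 = 116
B: 8·4 + 3·1 + 9·2 + 8·5 + 4·3 + 2·5 + 6·3 = 133
B has the highest Borda score (133).

B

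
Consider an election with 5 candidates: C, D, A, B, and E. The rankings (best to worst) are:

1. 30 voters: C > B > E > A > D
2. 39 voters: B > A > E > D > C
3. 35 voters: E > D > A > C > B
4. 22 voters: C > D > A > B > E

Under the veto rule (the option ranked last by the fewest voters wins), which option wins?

A

Last-place votes: C 39, D 30, A 0, B 35, E 22.
A is ranked last by the fewest voters, so A wins.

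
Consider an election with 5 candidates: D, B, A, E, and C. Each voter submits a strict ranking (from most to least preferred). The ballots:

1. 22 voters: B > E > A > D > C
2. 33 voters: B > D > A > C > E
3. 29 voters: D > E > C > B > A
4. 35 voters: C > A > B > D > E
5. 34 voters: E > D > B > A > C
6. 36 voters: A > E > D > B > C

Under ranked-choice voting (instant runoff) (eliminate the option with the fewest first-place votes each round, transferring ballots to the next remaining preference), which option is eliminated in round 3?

Round 1: D 29, B 55, A 36, E 34, C 35. Eliminate D.
Round 2: B 55, A 36, E 63, C 35. Eliminate C.
Round 3: B 55, A 71, E 63. Eliminate B.

B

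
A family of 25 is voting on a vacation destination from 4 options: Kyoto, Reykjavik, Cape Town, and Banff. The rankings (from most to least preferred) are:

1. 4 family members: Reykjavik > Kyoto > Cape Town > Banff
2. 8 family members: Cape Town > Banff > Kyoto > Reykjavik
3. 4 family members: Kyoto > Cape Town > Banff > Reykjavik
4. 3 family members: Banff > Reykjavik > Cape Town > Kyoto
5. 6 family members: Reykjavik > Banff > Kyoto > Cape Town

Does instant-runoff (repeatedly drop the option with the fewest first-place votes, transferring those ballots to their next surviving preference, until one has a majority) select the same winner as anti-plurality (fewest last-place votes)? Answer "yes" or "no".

no

Instant-runoff — R1 Kyoto 4, Reykjavik 10, Cape Town 8, Banff 3 (Banff out); R2 Kyoto 4, Reykjavik 13, Cape Town 8 (Reykjavik winner). Winner: Reykjavik.
Anti-plurality — last-place votes: Kyoto 3, Reykjavik 12, Cape Town 6, Banff 4. Winner: Kyoto.
The two methods disagree.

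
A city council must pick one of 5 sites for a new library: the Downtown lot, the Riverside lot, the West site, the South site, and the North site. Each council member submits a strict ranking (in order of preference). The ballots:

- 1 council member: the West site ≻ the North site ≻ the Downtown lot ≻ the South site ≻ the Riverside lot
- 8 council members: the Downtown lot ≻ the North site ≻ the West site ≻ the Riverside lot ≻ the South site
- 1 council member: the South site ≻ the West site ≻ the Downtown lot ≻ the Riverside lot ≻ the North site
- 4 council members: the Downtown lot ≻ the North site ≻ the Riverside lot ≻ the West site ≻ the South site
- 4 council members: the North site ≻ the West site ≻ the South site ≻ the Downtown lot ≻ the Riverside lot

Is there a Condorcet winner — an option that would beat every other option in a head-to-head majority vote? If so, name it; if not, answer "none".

the Downtown lot

the Downtown lot vs the Riverside lot: 18–0 for the Downtown lot.
the Downtown lot vs the West site: 12–6 for the Downtown lot.
the Downtown lot vs the South site: 13–5 for the Downtown lot.
the Downtown lot vs the North site: 13–5 for the Downtown lot.
the Downtown lot beats every other option head-to-head.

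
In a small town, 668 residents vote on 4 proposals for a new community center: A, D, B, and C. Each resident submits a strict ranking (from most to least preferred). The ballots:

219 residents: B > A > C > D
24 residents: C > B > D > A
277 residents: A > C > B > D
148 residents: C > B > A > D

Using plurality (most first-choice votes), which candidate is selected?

A

First-place votes: A 277, D 0, B 219, C 172.
A has the most first-place votes.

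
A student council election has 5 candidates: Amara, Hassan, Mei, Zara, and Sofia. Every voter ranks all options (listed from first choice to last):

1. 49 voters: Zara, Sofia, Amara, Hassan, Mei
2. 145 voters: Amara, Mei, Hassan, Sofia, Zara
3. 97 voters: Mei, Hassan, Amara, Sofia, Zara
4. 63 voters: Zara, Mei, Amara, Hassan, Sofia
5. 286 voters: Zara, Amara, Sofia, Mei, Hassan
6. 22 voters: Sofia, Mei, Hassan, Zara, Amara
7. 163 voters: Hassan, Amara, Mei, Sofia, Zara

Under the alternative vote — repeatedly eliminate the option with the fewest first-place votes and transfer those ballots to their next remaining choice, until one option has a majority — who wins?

Hassan

Round 1: Amara 145, Hassan 163, Mei 97, Zara 398, Sofia 22. Eliminate Sofia.
Round 2: Amara 145, Hassan 163, Mei 119, Zara 398. Eliminate Mei.
Round 3: Amara 145, Hassan 282, Zara 398. Eliminate Amara.
Round 4: Hassan 427, Zara 398. Hassan has a majority.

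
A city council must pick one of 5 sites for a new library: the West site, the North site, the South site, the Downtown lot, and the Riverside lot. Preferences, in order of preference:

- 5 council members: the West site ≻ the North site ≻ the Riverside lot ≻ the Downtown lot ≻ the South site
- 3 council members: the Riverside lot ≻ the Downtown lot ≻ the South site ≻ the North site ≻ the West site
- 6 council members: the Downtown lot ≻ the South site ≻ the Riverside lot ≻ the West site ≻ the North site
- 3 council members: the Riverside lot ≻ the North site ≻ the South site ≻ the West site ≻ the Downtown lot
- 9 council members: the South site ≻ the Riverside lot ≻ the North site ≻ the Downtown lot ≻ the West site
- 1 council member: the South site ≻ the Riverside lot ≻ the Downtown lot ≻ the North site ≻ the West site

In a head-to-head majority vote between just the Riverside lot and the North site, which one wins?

the Riverside lot

Voters preferring the Riverside lot to the North site: 22; preferring the North site to the Riverside lot: 5.
the Riverside lot wins the head-to-head.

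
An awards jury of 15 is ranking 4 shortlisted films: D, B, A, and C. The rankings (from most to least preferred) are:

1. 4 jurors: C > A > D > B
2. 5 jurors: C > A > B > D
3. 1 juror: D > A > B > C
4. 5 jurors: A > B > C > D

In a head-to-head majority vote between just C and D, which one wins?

Voters preferring C to D: 14; preferring D to C: 1.
C wins the head-to-head.

C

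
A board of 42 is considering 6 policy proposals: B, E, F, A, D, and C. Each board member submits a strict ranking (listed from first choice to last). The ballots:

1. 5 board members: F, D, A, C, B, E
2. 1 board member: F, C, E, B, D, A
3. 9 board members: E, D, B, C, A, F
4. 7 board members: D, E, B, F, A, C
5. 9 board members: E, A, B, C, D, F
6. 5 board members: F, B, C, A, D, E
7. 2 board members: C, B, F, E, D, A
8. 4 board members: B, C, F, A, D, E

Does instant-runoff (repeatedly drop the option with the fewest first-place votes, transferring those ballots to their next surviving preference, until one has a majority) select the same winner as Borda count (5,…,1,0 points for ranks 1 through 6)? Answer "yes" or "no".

Instant-runoff — R1 B 4, E 18, F 11, A 0, D 7, C 2 (A out); R2 B 4, E 18, F 11, D 7, C 2 (C out); R3 B 6, E 18, F 11, D 7 (B out); R4 E 18, F 17, D 7 (D out); R5 E 25, F 17 (E winner). Winner: E.
Borda — scores: B 130, E 125, F 87, A 85, D 112, C 91. Winner: B.
The two methods disagree.

no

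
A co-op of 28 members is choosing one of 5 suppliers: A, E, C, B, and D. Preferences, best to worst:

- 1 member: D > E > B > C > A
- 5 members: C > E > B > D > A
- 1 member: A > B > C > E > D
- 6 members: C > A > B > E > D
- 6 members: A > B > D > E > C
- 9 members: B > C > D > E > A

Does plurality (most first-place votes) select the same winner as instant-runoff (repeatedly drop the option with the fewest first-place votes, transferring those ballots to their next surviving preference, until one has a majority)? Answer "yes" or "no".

no

Plurality — first-place votes: A 7, E 0, C 11, B 9, D 1. Winner: C.
Instant-runoff — R1 A 7, E 0, C 11, B 9, D 1 (E out); R2 A 7, C 11, B 9, D 1 (D out); R3 A 7, C 11, B 10 (A out); R4 C 11, B 17 (B winner). Winner: B.
The two methods disagree.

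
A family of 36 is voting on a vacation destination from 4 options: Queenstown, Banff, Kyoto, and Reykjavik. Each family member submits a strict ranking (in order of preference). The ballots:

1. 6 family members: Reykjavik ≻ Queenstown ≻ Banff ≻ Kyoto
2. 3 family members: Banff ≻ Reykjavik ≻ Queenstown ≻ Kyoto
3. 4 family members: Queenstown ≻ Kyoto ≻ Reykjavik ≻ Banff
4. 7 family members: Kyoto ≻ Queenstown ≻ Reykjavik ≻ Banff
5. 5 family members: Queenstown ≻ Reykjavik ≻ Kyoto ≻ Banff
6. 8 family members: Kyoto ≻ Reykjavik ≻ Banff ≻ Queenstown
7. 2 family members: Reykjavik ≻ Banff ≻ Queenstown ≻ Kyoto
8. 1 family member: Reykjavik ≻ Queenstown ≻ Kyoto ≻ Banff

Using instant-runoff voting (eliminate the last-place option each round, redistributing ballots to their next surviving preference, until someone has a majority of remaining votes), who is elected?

Kyoto

Round 1: Queenstown 9, Banff 3, Kyoto 15, Reykjavik 9. Eliminate Banff.
Round 2: Queenstown 9, Kyoto 15, Reykjavik 12. Eliminate Queenstown.
Round 3: Kyoto 19, Reykjavik 17. Kyoto has a majority.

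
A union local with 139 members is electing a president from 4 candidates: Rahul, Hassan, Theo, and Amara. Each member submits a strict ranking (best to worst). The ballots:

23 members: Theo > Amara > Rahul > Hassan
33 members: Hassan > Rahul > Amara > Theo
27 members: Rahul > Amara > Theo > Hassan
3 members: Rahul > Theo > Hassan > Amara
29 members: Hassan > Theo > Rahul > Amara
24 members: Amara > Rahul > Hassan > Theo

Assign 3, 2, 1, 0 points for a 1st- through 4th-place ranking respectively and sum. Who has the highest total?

Rahul: 23·1 + 33·2 + 27·3 + 3·3 + 29·1 + 24·2 = 256
Hassan: 23·0 + 33·3 + 27·0 + 3·1 + 29·3 + 24·1 = 213
Theo: 23·3 + 33·0 + 27·1 + 3·2 + 29·2 + 24·0 = 160
Amara: 23·2 + 33·1 + 27·2 + 3·0 + 29·0 + 24·3 = 205
Rahul has the highest Borda score (256).

Rahul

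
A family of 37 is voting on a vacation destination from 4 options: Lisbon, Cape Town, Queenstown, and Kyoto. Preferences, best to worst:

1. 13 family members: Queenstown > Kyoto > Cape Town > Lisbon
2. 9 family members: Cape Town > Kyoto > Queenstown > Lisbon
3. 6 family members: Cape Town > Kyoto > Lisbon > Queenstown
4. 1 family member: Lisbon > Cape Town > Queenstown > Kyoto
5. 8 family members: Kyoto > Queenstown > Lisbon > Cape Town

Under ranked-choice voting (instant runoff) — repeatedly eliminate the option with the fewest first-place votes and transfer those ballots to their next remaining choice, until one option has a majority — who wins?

Round 1: Lisbon 1, Cape Town 15, Queenstown 13, Kyoto 8. Eliminate Lisbon.
Round 2: Cape Town 16, Queenstown 13, Kyoto 8. Eliminate Kyoto.
Round 3: Cape Town 16, Queenstown 21. Queenstown has a majority.

Queenstown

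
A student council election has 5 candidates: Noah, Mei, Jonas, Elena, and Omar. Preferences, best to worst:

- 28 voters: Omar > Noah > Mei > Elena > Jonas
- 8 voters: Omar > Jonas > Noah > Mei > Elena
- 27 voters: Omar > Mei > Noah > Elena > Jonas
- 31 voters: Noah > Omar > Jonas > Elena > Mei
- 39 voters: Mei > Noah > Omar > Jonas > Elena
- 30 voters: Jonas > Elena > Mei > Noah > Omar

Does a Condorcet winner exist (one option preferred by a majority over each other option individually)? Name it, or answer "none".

Checking pairwise contests:
Mei beats Noah 96–67.
Omar beats Mei 94–69.
Noah beats Jonas 125–38.
Noah beats Elena 133–30.
Noah beats Omar 100–63.
Every option loses at least one head-to-head, so there is no Condorcet winner.

none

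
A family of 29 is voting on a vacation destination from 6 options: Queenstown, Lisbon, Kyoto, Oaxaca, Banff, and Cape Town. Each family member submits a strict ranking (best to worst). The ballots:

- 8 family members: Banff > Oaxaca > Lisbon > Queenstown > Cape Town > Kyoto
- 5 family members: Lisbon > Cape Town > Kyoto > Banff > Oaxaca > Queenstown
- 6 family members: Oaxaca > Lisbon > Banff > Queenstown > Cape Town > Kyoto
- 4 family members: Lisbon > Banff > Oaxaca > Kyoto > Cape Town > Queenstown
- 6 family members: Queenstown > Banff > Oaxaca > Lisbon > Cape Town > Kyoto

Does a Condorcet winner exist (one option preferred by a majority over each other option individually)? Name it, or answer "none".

Checking pairwise contests:
Lisbon beats Queenstown 23–6.
Oaxaca beats Lisbon 20–9.
Queenstown beats Kyoto 20–9.
Banff beats Oaxaca 23–6.
Lisbon beats Banff 15–14.
Queenstown beats Cape Town 20–9.
Every option loses at least one head-to-head, so there is no Condorcet winner.

none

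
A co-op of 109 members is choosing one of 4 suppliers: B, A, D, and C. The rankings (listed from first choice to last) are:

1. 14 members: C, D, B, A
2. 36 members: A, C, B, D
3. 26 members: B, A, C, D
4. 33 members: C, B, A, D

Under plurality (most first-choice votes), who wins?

C

First-place votes: B 26, A 36, D 0, C 47.
C has the most first-place votes.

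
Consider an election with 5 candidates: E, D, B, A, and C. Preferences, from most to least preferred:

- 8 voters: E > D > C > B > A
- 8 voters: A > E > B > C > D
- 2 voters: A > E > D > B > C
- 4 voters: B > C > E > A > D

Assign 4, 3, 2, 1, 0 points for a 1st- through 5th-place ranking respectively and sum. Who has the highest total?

E: 8·4 + 8·3 + 2·3 + 4·2 = 70
D: 8·3 + 8·0 + 2·2 + 4·0 = 28
B: 8·1 + 8·2 + 2·1 + 4·4 = 42
A: 8·0 + 8·4 + 2·4 + 4·1 = 44
C: 8·2 + 8·1 + 2·0 + 4·3 = 36
E has the highest Borda score (70).

E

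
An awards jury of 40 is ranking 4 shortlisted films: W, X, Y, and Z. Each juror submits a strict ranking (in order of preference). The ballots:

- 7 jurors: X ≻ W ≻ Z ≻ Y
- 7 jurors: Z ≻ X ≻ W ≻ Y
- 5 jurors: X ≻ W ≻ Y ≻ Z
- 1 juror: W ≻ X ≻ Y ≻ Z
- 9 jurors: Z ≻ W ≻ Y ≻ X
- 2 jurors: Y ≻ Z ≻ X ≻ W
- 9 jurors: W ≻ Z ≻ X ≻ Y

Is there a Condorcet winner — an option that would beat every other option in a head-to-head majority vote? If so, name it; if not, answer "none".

Checking pairwise contests:
X beats W 21–19.
Z beats X 27–13.
W beats Y 38–2.
W beats Z 22–18.
Every option loses at least one head-to-head, so there is no Condorcet winner.

none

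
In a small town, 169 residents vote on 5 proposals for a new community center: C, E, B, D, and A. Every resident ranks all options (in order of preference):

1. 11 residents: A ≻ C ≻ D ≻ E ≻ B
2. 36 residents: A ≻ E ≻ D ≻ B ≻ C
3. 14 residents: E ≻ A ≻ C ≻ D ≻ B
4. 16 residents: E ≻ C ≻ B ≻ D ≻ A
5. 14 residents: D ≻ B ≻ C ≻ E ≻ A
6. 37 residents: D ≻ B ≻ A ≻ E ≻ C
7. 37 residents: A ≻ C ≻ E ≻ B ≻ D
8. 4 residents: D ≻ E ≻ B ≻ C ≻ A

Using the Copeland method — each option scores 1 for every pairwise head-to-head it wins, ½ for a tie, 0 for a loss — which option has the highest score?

A

C: loses to E, B, D, and A → score 0.
E: beats C, B, and D; loses to A → score 3.
B: beats C; loses to E, D, and A → score 1.
D: beats C and B; loses to E and A → score 2.
A: beats C, E, B, and D → score 4.
A has the best pairwise record.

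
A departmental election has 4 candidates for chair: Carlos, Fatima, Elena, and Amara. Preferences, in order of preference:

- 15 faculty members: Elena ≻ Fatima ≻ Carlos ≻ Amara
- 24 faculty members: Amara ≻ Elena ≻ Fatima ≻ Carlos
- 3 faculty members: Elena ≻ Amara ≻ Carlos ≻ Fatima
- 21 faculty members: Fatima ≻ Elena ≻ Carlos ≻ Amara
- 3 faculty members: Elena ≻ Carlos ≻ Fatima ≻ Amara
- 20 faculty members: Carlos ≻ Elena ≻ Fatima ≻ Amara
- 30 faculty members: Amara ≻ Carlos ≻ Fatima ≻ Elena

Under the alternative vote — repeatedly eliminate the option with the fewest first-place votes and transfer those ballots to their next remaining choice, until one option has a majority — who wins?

Round 1: Carlos 20, Fatima 21, Elena 21, Amara 54. Eliminate Carlos.
Round 2: Fatima 21, Elena 41, Amara 54. Eliminate Fatima.
Round 3: Elena 62, Amara 54. Elena has a majority.

Elena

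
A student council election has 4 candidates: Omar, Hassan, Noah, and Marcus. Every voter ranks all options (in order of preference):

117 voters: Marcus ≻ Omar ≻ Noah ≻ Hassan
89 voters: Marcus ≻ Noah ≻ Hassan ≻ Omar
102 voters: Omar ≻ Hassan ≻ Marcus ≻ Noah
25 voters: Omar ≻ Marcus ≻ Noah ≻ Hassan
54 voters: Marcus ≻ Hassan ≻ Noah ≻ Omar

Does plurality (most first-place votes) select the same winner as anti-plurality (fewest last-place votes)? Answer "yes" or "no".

yes

Plurality — first-place votes: Omar 127, Hassan 0, Noah 0, Marcus 260. Winner: Marcus.
Anti-plurality — last-place votes: Omar 143, Hassan 142, Noah 102, Marcus 0. Winner: Marcus.
The two methods agree.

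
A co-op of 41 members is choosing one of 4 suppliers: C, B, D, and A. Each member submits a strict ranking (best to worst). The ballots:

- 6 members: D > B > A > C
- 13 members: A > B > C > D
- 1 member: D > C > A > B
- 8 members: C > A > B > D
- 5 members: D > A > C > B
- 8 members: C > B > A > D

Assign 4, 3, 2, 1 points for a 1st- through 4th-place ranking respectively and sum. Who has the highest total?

C: 6·1 + 13·2 + 1·3 + 8·4 + 5·2 + 8·4 = 109
B: 6·3 + 13·3 + 1·1 + 8·2 + 5·1 + 8·3 = 103
D: 6·4 + 13·1 + 1·4 + 8·1 + 5·4 + 8·1 = 77
A: 6·2 + 13·4 + 1·2 + 8·3 + 5·3 + 8·2 = 121
A has the highest Borda score (121).

A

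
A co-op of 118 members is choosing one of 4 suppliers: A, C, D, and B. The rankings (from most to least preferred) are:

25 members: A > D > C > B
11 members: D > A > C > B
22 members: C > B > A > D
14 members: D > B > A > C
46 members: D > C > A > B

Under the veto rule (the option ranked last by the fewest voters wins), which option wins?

A

Last-place votes: A 0, C 14, D 22, B 82.
A is ranked last by the fewest voters, so A wins.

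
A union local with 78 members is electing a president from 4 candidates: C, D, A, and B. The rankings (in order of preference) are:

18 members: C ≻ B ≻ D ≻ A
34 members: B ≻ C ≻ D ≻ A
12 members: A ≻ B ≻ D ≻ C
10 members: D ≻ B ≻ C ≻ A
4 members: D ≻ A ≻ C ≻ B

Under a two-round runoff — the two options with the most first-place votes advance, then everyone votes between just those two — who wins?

B

Round 1 first-place votes: C 18, D 14, A 12, B 34.
B and C advance.
Runoff: B is preferred to C by 56 voters; C by 22.
B wins the runoff.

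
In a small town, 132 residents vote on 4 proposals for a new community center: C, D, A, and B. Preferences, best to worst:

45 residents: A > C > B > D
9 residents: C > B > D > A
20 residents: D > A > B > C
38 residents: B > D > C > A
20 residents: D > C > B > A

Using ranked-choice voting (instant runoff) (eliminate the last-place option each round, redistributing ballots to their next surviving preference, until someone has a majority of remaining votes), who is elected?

B

Round 1: C 9, D 40, A 45, B 38. Eliminate C.
Round 2: D 40, A 45, B 47. Eliminate D.
Round 3: A 65, B 67. B has a majority.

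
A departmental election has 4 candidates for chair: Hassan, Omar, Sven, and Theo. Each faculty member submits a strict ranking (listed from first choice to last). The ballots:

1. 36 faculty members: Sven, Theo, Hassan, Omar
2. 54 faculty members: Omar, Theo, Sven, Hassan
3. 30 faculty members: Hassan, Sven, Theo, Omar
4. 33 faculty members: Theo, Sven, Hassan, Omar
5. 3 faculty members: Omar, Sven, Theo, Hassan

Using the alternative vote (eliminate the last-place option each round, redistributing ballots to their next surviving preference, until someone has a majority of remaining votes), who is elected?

Round 1: Hassan 30, Omar 57, Sven 36, Theo 33. Eliminate Hassan.
Round 2: Omar 57, Sven 66, Theo 33. Eliminate Theo.
Round 3: Omar 57, Sven 99. Sven has a majority.

Sven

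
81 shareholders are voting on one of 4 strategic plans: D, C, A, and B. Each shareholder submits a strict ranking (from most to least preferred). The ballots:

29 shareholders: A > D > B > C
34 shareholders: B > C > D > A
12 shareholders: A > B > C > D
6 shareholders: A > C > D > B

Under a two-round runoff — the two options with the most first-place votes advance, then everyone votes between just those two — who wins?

Round 1 first-place votes: D 0, C 0, A 47, B 34.
A and B advance.
Runoff: A is preferred to B by 47 voters; B by 34.
A wins the runoff.

A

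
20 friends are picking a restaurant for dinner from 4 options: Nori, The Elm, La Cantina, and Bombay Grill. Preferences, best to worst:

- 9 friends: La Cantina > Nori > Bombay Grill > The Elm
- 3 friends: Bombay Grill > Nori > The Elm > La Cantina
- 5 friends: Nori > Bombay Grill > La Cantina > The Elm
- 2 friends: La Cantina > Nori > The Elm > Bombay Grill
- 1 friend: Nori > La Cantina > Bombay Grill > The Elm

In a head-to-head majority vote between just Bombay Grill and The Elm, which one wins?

Voters preferring Bombay Grill to The Elm: 18; preferring The Elm to Bombay Grill: 2.
Bombay Grill wins the head-to-head.

Bombay Grill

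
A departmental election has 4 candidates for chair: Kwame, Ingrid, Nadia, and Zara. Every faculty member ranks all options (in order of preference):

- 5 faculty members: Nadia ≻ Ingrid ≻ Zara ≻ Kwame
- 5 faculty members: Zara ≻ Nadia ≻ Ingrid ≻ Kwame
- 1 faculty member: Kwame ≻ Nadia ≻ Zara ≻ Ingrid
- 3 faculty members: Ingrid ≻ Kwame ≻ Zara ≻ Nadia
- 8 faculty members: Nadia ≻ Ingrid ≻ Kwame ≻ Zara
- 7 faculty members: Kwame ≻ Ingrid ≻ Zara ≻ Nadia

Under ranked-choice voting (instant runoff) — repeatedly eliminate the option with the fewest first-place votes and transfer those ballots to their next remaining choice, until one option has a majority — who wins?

Nadia

Round 1: Kwame 8, Ingrid 3, Nadia 13, Zara 5. Eliminate Ingrid.
Round 2: Kwame 11, Nadia 13, Zara 5. Eliminate Zara.
Round 3: Kwame 11, Nadia 18. Nadia has a majority.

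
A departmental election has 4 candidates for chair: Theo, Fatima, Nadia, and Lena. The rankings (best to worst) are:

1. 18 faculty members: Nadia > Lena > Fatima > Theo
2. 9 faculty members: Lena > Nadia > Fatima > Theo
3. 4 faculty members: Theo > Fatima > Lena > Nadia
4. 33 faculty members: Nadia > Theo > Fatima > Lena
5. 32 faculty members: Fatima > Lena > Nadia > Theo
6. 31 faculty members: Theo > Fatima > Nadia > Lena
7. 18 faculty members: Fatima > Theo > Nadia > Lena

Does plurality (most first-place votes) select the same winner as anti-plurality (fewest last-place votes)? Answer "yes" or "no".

no

Plurality — first-place votes: Theo 35, Fatima 50, Nadia 51, Lena 9. Winner: Nadia.
Anti-plurality — last-place votes: Theo 59, Fatima 0, Nadia 4, Lena 82. Winner: Fatima.
The two methods disagree.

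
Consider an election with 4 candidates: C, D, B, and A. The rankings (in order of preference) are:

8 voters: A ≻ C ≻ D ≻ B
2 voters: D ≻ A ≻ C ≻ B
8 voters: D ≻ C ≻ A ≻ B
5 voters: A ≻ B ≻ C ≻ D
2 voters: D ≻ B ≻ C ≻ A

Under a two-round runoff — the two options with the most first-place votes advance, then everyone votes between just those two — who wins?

A

Round 1 first-place votes: C 0, D 12, B 0, A 13.
A and D advance.
Runoff: A is preferred to D by 13 voters; D by 12.
A wins the runoff.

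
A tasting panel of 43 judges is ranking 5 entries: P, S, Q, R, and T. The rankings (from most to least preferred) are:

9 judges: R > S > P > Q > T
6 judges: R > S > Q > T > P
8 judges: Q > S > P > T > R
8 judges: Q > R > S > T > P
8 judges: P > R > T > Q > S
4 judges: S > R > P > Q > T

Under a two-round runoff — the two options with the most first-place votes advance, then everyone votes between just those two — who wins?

Round 1 first-place votes: P 8, S 4, Q 16, R 15, T 0.
Q and R advance.
Runoff: Q is preferred to R by 16 voters; R by 27.
R wins the runoff.

R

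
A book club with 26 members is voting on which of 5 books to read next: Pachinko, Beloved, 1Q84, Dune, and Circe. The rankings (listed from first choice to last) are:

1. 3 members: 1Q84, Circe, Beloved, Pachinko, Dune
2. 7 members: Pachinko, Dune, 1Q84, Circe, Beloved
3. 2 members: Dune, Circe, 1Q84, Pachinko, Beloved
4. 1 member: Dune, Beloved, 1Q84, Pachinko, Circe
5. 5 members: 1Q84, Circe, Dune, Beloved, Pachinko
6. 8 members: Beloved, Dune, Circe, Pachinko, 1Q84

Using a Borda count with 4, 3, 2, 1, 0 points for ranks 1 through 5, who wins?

Pachinko: 3·1 + 7·4 + 2·1 + 1·1 + 5·0 + 8·1 = 42
Beloved: 3·2 + 7·0 + 2·0 + 1·3 + 5·1 + 8·4 = 46
1Q84: 3·4 + 7·2 + 2·2 + 1·2 + 5·4 + 8·0 = 52
Dune: 3·0 + 7·3 + 2·4 + 1·4 + 5·2 + 8·3 = 67
Circe: 3·3 + 7·1 + 2·3 + 1·0 + 5·3 + 8·2 = 53
Dune has the highest Borda score (67).

Dune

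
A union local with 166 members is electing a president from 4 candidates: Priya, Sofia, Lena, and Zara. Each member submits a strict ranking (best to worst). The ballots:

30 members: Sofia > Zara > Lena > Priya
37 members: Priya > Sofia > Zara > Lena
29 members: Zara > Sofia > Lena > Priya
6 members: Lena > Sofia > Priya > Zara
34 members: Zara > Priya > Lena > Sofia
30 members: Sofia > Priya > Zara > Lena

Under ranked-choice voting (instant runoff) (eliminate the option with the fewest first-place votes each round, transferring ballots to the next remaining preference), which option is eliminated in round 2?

Round 1: Priya 37, Sofia 60, Lena 6, Zara 63. Eliminate Lena.
Round 2: Priya 37, Sofia 66, Zara 63. Eliminate Priya.

Priya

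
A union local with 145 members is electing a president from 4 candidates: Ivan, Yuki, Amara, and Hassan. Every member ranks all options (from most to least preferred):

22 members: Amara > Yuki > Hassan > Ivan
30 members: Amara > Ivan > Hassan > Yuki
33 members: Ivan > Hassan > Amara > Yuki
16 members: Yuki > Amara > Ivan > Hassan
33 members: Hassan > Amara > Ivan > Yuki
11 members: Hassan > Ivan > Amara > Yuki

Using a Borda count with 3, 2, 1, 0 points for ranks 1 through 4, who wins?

Ivan: 22·0 + 30·2 + 33·3 + 16·1 + 33·1 + 11·2 = 230
Yuki: 22·2 + 30·0 + 33·0 + 16·3 + 33·0 + 11·0 = 92
Amara: 22·3 + 30·3 + 33·1 + 16·2 + 33·2 + 11·1 = 298
Hassan: 22·1 + 30·1 + 33·2 + 16·0 + 33·3 + 11·3 = 250
Amara has the highest Borda score (298).

Amara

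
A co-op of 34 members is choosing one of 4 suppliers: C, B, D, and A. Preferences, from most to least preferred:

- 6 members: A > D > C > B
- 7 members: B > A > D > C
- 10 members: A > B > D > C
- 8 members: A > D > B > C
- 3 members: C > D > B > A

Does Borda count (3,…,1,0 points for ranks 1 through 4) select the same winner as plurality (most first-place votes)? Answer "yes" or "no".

yes

Borda — scores: C 15, B 52, D 51, A 86. Winner: A.
Plurality — first-place votes: C 3, B 7, D 0, A 24. Winner: A.
The two methods agree.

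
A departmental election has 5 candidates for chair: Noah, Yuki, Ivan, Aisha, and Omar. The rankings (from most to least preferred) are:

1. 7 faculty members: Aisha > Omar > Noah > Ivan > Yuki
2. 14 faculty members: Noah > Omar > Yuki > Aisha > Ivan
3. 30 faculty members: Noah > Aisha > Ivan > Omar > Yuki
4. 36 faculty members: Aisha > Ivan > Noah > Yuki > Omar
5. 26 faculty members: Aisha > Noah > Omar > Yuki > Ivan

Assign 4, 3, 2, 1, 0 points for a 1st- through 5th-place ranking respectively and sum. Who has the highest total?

Noah: 7·2 + 14·4 + 30·4 + 36·2 + 26·3 = 340
Yuki: 7·0 + 14·2 + 30·0 + 36·1 + 26·1 = 90
Ivan: 7·1 + 14·0 + 30·2 + 36·3 + 26·0 = 175
Aisha: 7·4 + 14·1 + 30·3 + 36·4 + 26·4 = 380
Omar: 7·3 + 14·3 + 30·1 + 36·0 + 26·2 = 145
Aisha has the highest Borda score (380).

Aisha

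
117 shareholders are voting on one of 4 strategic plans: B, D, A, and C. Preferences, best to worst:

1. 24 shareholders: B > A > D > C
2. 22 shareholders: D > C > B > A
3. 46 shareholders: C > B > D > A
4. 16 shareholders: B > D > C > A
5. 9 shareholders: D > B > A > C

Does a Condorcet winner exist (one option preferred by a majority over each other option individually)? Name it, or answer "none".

none

Checking pairwise contests:
C beats B 68–49.
B beats D 86–31.
B beats A 117–0.
D beats C 71–46.
Every option loses at least one head-to-head, so there is no Condorcet winner.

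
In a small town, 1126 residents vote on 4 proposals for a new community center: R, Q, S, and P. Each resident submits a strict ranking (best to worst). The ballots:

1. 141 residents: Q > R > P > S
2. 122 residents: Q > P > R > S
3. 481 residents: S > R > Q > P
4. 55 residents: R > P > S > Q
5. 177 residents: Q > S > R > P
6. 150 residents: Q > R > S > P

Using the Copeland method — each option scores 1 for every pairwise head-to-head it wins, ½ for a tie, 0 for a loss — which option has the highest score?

R: beats P; loses to Q and S → score 1.
Q: beats R, S, and P → score 3.
S: beats R and P; loses to Q → score 2.
P: loses to R, Q, and S → score 0.
Q has the best pairwise record.

Q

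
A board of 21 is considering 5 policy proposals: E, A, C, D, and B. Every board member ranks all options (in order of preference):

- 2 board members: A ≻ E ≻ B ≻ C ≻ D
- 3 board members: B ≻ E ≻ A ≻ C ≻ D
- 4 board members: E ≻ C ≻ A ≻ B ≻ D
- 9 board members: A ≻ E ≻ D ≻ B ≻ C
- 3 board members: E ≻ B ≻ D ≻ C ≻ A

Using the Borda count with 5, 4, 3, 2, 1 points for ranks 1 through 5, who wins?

E: 2·4 + 3·4 + 4·5 + 9·4 + 3·5 = 91
A: 2·5 + 3·3 + 4·3 + 9·5 + 3·1 = 79
C: 2·2 + 3·2 + 4·4 + 9·1 + 3·2 = 41
D: 2·1 + 3·1 + 4·1 + 9·3 + 3·3 = 45
B: 2·3 + 3·5 + 4·2 + 9·2 + 3·4 = 59
E has the highest Borda score (91).

E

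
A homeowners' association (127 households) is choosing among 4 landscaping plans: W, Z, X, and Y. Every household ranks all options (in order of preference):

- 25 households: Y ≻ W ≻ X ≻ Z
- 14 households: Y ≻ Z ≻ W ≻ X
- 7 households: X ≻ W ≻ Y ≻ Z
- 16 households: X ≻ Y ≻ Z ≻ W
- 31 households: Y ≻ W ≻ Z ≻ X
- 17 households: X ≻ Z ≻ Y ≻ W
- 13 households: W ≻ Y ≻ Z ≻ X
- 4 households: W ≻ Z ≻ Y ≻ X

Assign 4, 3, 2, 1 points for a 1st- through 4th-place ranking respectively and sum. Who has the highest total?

W: 25·3 + 14·2 + 7·3 + 16·1 + 31·3 + 17·1 + 13·4 + 4·4 = 318
Z: 25·1 + 14·3 + 7·1 + 16·2 + 31·2 + 17·3 + 13·2 + 4·3 = 257
X: 25·2 + 14·1 + 7·4 + 16·4 + 31·1 + 17·4 + 13·1 + 4·1 = 272
Y: 25·4 + 14·4 + 7·2 + 16·3 + 31·4 + 17·2 + 13·3 + 4·2 = 423
Y has the highest Borda score (423).

Y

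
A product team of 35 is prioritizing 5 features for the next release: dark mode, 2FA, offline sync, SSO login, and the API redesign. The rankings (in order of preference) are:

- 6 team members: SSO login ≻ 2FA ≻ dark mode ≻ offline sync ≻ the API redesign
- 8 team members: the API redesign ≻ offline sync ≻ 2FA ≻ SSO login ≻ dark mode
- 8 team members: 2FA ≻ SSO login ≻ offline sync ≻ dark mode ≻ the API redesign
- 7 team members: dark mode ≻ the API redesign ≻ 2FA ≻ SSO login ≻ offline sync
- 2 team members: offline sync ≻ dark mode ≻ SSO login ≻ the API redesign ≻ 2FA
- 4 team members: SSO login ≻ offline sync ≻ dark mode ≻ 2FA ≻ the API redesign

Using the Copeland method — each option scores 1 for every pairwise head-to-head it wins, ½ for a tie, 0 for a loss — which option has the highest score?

2FA

dark mode: beats the API redesign; loses to 2FA, offline sync, and SSO login → score 1.
2FA: beats dark mode, offline sync, SSO login, and the API redesign → score 4.
offline sync: beats dark mode and the API redesign; loses to 2FA and SSO login → score 2.
SSO login: beats dark mode, offline sync, and the API redesign; loses to 2FA → score 3.
the API redesign: loses to dark mode, 2FA, offline sync, and SSO login → score 0.
2FA has the best pairwise record.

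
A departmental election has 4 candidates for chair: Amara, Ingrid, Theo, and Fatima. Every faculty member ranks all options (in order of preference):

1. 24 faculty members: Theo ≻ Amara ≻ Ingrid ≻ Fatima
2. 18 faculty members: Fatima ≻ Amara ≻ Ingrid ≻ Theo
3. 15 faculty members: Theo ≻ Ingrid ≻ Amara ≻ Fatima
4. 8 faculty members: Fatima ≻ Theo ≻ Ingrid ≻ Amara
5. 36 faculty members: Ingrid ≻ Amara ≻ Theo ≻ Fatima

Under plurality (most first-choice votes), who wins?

Theo

First-place votes: Amara 0, Ingrid 36, Theo 39, Fatima 26.
Theo has the most first-place votes.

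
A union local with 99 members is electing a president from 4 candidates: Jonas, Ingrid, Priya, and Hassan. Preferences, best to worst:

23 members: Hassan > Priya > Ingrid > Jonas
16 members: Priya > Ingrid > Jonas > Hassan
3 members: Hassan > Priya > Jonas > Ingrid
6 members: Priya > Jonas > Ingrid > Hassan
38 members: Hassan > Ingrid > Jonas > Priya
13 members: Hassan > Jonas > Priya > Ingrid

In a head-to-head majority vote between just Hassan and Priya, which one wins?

Hassan

Voters preferring Hassan to Priya: 77; preferring Priya to Hassan: 22.
Hassan wins the head-to-head.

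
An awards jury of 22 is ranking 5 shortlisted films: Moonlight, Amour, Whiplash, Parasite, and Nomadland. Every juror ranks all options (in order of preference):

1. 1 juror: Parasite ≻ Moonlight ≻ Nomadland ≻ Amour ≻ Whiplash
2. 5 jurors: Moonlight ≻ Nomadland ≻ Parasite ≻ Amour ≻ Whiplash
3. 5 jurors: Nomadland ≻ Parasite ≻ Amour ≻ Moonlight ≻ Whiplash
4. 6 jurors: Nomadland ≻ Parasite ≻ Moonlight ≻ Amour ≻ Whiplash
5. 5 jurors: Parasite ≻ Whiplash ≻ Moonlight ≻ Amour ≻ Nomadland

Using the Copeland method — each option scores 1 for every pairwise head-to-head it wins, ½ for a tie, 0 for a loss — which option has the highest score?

Nomadland

Moonlight: beats Amour and Whiplash; ties Nomadland; loses to Parasite → score 2.5.
Amour: beats Whiplash; loses to Moonlight, Parasite, and Nomadland → score 1.
Whiplash: loses to Moonlight, Amour, Parasite, and Nomadland → score 0.
Parasite: beats Moonlight, Amour, and Whiplash; loses to Nomadland → score 3.
Nomadland: beats Amour, Whiplash, and Parasite; ties Moonlight → score 3.5.
Nomadland has the best pairwise record.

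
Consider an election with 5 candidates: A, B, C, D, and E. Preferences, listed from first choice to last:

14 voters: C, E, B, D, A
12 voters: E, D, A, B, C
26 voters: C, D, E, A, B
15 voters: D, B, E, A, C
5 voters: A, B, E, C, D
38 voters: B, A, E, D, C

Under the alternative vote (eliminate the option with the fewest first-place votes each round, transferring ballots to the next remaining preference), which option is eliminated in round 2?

E

Round 1: A 5, B 38, C 40, D 15, E 12. Eliminate A.
Round 2: B 43, C 40, D 15, E 12. Eliminate E.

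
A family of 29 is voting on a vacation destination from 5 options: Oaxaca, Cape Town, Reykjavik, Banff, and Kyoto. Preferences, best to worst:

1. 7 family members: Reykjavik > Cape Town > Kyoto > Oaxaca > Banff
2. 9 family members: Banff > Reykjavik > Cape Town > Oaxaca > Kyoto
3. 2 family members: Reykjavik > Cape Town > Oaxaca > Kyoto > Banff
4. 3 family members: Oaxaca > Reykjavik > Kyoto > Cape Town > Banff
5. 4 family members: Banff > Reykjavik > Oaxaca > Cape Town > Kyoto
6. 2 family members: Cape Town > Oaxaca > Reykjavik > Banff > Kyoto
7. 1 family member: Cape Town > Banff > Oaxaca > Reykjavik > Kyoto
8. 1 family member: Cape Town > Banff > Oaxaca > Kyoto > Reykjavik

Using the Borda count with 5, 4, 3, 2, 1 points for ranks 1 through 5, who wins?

Oaxaca: 7·2 + 9·2 + 2·3 + 3·5 + 4·3 + 2·4 + 1·3 + 1·3 = 79
Cape Town: 7·4 + 9·3 + 2·4 + 3·2 + 4·2 + 2·5 + 1·5 + 1·5 = 97
Reykjavik: 7·5 + 9·4 + 2·5 + 3·4 + 4·4 + 2·3 + 1·2 + 1·1 = 118
Banff: 7·1 + 9·5 + 2·1 + 3·1 + 4·5 + 2·2 + 1·4 + 1·4 = 89
Kyoto: 7·3 + 9·1 + 2·2 + 3·3 + 4·1 + 2·1 + 1·1 + 1·2 = 52
Reykjavik has the highest Borda score (118).

Reykjavik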